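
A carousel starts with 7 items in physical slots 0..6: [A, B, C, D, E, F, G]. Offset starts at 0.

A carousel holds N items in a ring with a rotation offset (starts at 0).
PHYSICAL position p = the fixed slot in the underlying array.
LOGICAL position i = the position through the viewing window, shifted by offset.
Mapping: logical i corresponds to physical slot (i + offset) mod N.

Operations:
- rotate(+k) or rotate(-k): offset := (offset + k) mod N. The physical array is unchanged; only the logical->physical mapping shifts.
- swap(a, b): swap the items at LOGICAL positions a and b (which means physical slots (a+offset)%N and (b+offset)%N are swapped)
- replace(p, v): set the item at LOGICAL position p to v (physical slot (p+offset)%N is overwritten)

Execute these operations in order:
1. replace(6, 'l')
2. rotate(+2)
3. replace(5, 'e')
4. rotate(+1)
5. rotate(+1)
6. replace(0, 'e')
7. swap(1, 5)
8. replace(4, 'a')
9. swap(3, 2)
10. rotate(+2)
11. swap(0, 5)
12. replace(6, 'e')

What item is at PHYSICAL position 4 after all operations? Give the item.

After op 1 (replace(6, 'l')): offset=0, physical=[A,B,C,D,E,F,l], logical=[A,B,C,D,E,F,l]
After op 2 (rotate(+2)): offset=2, physical=[A,B,C,D,E,F,l], logical=[C,D,E,F,l,A,B]
After op 3 (replace(5, 'e')): offset=2, physical=[e,B,C,D,E,F,l], logical=[C,D,E,F,l,e,B]
After op 4 (rotate(+1)): offset=3, physical=[e,B,C,D,E,F,l], logical=[D,E,F,l,e,B,C]
After op 5 (rotate(+1)): offset=4, physical=[e,B,C,D,E,F,l], logical=[E,F,l,e,B,C,D]
After op 6 (replace(0, 'e')): offset=4, physical=[e,B,C,D,e,F,l], logical=[e,F,l,e,B,C,D]
After op 7 (swap(1, 5)): offset=4, physical=[e,B,F,D,e,C,l], logical=[e,C,l,e,B,F,D]
After op 8 (replace(4, 'a')): offset=4, physical=[e,a,F,D,e,C,l], logical=[e,C,l,e,a,F,D]
After op 9 (swap(3, 2)): offset=4, physical=[l,a,F,D,e,C,e], logical=[e,C,e,l,a,F,D]
After op 10 (rotate(+2)): offset=6, physical=[l,a,F,D,e,C,e], logical=[e,l,a,F,D,e,C]
After op 11 (swap(0, 5)): offset=6, physical=[l,a,F,D,e,C,e], logical=[e,l,a,F,D,e,C]
After op 12 (replace(6, 'e')): offset=6, physical=[l,a,F,D,e,e,e], logical=[e,l,a,F,D,e,e]

Answer: e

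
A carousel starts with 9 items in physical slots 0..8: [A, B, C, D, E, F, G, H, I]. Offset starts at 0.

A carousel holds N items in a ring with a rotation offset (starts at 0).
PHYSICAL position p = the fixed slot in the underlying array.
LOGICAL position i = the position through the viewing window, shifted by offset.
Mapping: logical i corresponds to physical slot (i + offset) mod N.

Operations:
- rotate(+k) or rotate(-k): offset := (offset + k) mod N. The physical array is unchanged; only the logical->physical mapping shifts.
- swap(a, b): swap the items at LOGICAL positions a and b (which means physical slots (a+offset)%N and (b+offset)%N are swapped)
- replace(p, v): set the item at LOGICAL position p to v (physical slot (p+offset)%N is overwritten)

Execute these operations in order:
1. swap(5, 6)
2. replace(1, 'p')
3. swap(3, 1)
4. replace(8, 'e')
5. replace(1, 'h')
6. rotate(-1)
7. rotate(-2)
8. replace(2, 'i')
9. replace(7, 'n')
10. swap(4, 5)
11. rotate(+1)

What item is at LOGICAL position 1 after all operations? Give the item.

Answer: i

Derivation:
After op 1 (swap(5, 6)): offset=0, physical=[A,B,C,D,E,G,F,H,I], logical=[A,B,C,D,E,G,F,H,I]
After op 2 (replace(1, 'p')): offset=0, physical=[A,p,C,D,E,G,F,H,I], logical=[A,p,C,D,E,G,F,H,I]
After op 3 (swap(3, 1)): offset=0, physical=[A,D,C,p,E,G,F,H,I], logical=[A,D,C,p,E,G,F,H,I]
After op 4 (replace(8, 'e')): offset=0, physical=[A,D,C,p,E,G,F,H,e], logical=[A,D,C,p,E,G,F,H,e]
After op 5 (replace(1, 'h')): offset=0, physical=[A,h,C,p,E,G,F,H,e], logical=[A,h,C,p,E,G,F,H,e]
After op 6 (rotate(-1)): offset=8, physical=[A,h,C,p,E,G,F,H,e], logical=[e,A,h,C,p,E,G,F,H]
After op 7 (rotate(-2)): offset=6, physical=[A,h,C,p,E,G,F,H,e], logical=[F,H,e,A,h,C,p,E,G]
After op 8 (replace(2, 'i')): offset=6, physical=[A,h,C,p,E,G,F,H,i], logical=[F,H,i,A,h,C,p,E,G]
After op 9 (replace(7, 'n')): offset=6, physical=[A,h,C,p,n,G,F,H,i], logical=[F,H,i,A,h,C,p,n,G]
After op 10 (swap(4, 5)): offset=6, physical=[A,C,h,p,n,G,F,H,i], logical=[F,H,i,A,C,h,p,n,G]
After op 11 (rotate(+1)): offset=7, physical=[A,C,h,p,n,G,F,H,i], logical=[H,i,A,C,h,p,n,G,F]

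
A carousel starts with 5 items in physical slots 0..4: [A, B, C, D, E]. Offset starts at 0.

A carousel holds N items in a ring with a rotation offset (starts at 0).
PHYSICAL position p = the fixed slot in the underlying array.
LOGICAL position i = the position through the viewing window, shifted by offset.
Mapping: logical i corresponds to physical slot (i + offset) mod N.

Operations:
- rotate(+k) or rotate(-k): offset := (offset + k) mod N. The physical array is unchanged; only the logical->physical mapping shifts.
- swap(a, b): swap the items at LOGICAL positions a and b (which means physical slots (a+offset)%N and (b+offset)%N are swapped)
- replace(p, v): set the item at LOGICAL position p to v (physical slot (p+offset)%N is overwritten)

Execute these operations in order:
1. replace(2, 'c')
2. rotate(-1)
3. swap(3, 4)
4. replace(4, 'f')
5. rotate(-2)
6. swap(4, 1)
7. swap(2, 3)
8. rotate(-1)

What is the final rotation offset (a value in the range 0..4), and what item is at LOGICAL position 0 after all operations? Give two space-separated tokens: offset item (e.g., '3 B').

Answer: 1 f

Derivation:
After op 1 (replace(2, 'c')): offset=0, physical=[A,B,c,D,E], logical=[A,B,c,D,E]
After op 2 (rotate(-1)): offset=4, physical=[A,B,c,D,E], logical=[E,A,B,c,D]
After op 3 (swap(3, 4)): offset=4, physical=[A,B,D,c,E], logical=[E,A,B,D,c]
After op 4 (replace(4, 'f')): offset=4, physical=[A,B,D,f,E], logical=[E,A,B,D,f]
After op 5 (rotate(-2)): offset=2, physical=[A,B,D,f,E], logical=[D,f,E,A,B]
After op 6 (swap(4, 1)): offset=2, physical=[A,f,D,B,E], logical=[D,B,E,A,f]
After op 7 (swap(2, 3)): offset=2, physical=[E,f,D,B,A], logical=[D,B,A,E,f]
After op 8 (rotate(-1)): offset=1, physical=[E,f,D,B,A], logical=[f,D,B,A,E]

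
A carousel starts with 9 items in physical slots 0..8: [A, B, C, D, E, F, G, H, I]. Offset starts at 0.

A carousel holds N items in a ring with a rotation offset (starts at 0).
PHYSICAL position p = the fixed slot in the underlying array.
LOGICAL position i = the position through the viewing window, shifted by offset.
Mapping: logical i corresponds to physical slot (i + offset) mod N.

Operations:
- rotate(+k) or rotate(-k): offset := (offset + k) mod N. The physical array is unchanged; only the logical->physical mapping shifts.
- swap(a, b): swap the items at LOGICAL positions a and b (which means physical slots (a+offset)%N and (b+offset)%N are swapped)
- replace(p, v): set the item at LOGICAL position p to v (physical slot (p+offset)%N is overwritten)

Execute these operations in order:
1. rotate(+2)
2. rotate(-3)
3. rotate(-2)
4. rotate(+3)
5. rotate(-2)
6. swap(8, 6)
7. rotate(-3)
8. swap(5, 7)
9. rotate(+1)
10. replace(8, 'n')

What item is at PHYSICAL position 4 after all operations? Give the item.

Answer: n

Derivation:
After op 1 (rotate(+2)): offset=2, physical=[A,B,C,D,E,F,G,H,I], logical=[C,D,E,F,G,H,I,A,B]
After op 2 (rotate(-3)): offset=8, physical=[A,B,C,D,E,F,G,H,I], logical=[I,A,B,C,D,E,F,G,H]
After op 3 (rotate(-2)): offset=6, physical=[A,B,C,D,E,F,G,H,I], logical=[G,H,I,A,B,C,D,E,F]
After op 4 (rotate(+3)): offset=0, physical=[A,B,C,D,E,F,G,H,I], logical=[A,B,C,D,E,F,G,H,I]
After op 5 (rotate(-2)): offset=7, physical=[A,B,C,D,E,F,G,H,I], logical=[H,I,A,B,C,D,E,F,G]
After op 6 (swap(8, 6)): offset=7, physical=[A,B,C,D,G,F,E,H,I], logical=[H,I,A,B,C,D,G,F,E]
After op 7 (rotate(-3)): offset=4, physical=[A,B,C,D,G,F,E,H,I], logical=[G,F,E,H,I,A,B,C,D]
After op 8 (swap(5, 7)): offset=4, physical=[C,B,A,D,G,F,E,H,I], logical=[G,F,E,H,I,C,B,A,D]
After op 9 (rotate(+1)): offset=5, physical=[C,B,A,D,G,F,E,H,I], logical=[F,E,H,I,C,B,A,D,G]
After op 10 (replace(8, 'n')): offset=5, physical=[C,B,A,D,n,F,E,H,I], logical=[F,E,H,I,C,B,A,D,n]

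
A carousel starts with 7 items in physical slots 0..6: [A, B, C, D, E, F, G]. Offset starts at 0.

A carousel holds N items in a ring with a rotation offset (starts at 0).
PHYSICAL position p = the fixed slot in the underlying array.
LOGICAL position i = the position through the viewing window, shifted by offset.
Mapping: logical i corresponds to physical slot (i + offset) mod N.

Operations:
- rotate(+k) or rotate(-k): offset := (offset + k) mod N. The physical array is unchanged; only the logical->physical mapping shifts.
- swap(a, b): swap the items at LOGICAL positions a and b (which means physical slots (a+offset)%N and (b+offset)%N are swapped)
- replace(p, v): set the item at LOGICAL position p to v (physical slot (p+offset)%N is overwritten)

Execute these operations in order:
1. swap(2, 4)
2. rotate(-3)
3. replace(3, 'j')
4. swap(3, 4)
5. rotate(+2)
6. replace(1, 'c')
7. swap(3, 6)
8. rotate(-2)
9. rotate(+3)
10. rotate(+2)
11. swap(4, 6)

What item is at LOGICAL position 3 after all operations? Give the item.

After op 1 (swap(2, 4)): offset=0, physical=[A,B,E,D,C,F,G], logical=[A,B,E,D,C,F,G]
After op 2 (rotate(-3)): offset=4, physical=[A,B,E,D,C,F,G], logical=[C,F,G,A,B,E,D]
After op 3 (replace(3, 'j')): offset=4, physical=[j,B,E,D,C,F,G], logical=[C,F,G,j,B,E,D]
After op 4 (swap(3, 4)): offset=4, physical=[B,j,E,D,C,F,G], logical=[C,F,G,B,j,E,D]
After op 5 (rotate(+2)): offset=6, physical=[B,j,E,D,C,F,G], logical=[G,B,j,E,D,C,F]
After op 6 (replace(1, 'c')): offset=6, physical=[c,j,E,D,C,F,G], logical=[G,c,j,E,D,C,F]
After op 7 (swap(3, 6)): offset=6, physical=[c,j,F,D,C,E,G], logical=[G,c,j,F,D,C,E]
After op 8 (rotate(-2)): offset=4, physical=[c,j,F,D,C,E,G], logical=[C,E,G,c,j,F,D]
After op 9 (rotate(+3)): offset=0, physical=[c,j,F,D,C,E,G], logical=[c,j,F,D,C,E,G]
After op 10 (rotate(+2)): offset=2, physical=[c,j,F,D,C,E,G], logical=[F,D,C,E,G,c,j]
After op 11 (swap(4, 6)): offset=2, physical=[c,G,F,D,C,E,j], logical=[F,D,C,E,j,c,G]

Answer: E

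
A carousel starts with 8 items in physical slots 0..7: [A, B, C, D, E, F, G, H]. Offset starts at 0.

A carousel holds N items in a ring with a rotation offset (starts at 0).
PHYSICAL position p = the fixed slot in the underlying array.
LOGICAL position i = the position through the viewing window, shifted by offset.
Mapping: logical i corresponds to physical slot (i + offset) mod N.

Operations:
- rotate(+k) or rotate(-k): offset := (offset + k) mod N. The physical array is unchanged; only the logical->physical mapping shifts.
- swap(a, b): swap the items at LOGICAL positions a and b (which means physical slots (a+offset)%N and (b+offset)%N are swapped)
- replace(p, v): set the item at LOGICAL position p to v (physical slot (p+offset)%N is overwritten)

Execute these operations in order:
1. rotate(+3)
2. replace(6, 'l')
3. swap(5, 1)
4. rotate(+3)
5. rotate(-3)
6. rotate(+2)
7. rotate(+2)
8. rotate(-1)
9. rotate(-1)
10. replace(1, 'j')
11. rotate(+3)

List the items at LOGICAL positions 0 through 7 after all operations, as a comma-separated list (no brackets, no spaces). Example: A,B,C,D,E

After op 1 (rotate(+3)): offset=3, physical=[A,B,C,D,E,F,G,H], logical=[D,E,F,G,H,A,B,C]
After op 2 (replace(6, 'l')): offset=3, physical=[A,l,C,D,E,F,G,H], logical=[D,E,F,G,H,A,l,C]
After op 3 (swap(5, 1)): offset=3, physical=[E,l,C,D,A,F,G,H], logical=[D,A,F,G,H,E,l,C]
After op 4 (rotate(+3)): offset=6, physical=[E,l,C,D,A,F,G,H], logical=[G,H,E,l,C,D,A,F]
After op 5 (rotate(-3)): offset=3, physical=[E,l,C,D,A,F,G,H], logical=[D,A,F,G,H,E,l,C]
After op 6 (rotate(+2)): offset=5, physical=[E,l,C,D,A,F,G,H], logical=[F,G,H,E,l,C,D,A]
After op 7 (rotate(+2)): offset=7, physical=[E,l,C,D,A,F,G,H], logical=[H,E,l,C,D,A,F,G]
After op 8 (rotate(-1)): offset=6, physical=[E,l,C,D,A,F,G,H], logical=[G,H,E,l,C,D,A,F]
After op 9 (rotate(-1)): offset=5, physical=[E,l,C,D,A,F,G,H], logical=[F,G,H,E,l,C,D,A]
After op 10 (replace(1, 'j')): offset=5, physical=[E,l,C,D,A,F,j,H], logical=[F,j,H,E,l,C,D,A]
After op 11 (rotate(+3)): offset=0, physical=[E,l,C,D,A,F,j,H], logical=[E,l,C,D,A,F,j,H]

Answer: E,l,C,D,A,F,j,H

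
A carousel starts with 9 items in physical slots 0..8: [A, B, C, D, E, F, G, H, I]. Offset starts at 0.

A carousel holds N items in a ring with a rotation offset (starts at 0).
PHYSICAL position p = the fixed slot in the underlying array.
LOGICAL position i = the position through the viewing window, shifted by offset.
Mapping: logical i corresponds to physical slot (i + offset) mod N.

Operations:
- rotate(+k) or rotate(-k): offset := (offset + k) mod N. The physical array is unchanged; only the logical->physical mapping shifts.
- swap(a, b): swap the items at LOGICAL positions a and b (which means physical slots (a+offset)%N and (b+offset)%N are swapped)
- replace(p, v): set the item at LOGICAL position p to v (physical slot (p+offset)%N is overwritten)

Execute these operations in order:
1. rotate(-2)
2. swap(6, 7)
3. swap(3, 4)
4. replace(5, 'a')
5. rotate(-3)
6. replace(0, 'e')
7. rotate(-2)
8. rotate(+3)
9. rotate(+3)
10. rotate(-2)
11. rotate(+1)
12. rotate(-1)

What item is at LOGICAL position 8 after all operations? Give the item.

Answer: E

Derivation:
After op 1 (rotate(-2)): offset=7, physical=[A,B,C,D,E,F,G,H,I], logical=[H,I,A,B,C,D,E,F,G]
After op 2 (swap(6, 7)): offset=7, physical=[A,B,C,D,F,E,G,H,I], logical=[H,I,A,B,C,D,F,E,G]
After op 3 (swap(3, 4)): offset=7, physical=[A,C,B,D,F,E,G,H,I], logical=[H,I,A,C,B,D,F,E,G]
After op 4 (replace(5, 'a')): offset=7, physical=[A,C,B,a,F,E,G,H,I], logical=[H,I,A,C,B,a,F,E,G]
After op 5 (rotate(-3)): offset=4, physical=[A,C,B,a,F,E,G,H,I], logical=[F,E,G,H,I,A,C,B,a]
After op 6 (replace(0, 'e')): offset=4, physical=[A,C,B,a,e,E,G,H,I], logical=[e,E,G,H,I,A,C,B,a]
After op 7 (rotate(-2)): offset=2, physical=[A,C,B,a,e,E,G,H,I], logical=[B,a,e,E,G,H,I,A,C]
After op 8 (rotate(+3)): offset=5, physical=[A,C,B,a,e,E,G,H,I], logical=[E,G,H,I,A,C,B,a,e]
After op 9 (rotate(+3)): offset=8, physical=[A,C,B,a,e,E,G,H,I], logical=[I,A,C,B,a,e,E,G,H]
After op 10 (rotate(-2)): offset=6, physical=[A,C,B,a,e,E,G,H,I], logical=[G,H,I,A,C,B,a,e,E]
After op 11 (rotate(+1)): offset=7, physical=[A,C,B,a,e,E,G,H,I], logical=[H,I,A,C,B,a,e,E,G]
After op 12 (rotate(-1)): offset=6, physical=[A,C,B,a,e,E,G,H,I], logical=[G,H,I,A,C,B,a,e,E]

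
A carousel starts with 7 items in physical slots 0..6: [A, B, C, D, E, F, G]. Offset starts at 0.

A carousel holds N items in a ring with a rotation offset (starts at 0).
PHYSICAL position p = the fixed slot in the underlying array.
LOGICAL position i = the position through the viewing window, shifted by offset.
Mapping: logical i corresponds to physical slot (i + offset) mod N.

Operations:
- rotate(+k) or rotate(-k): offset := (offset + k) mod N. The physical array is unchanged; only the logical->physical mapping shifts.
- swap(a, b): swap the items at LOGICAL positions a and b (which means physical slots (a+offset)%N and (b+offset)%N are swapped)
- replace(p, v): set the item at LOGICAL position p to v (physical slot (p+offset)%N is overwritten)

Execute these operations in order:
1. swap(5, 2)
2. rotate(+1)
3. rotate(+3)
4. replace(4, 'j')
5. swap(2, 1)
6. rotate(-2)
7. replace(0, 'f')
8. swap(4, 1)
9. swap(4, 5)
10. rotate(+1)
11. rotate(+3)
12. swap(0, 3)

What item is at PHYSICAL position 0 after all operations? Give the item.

After op 1 (swap(5, 2)): offset=0, physical=[A,B,F,D,E,C,G], logical=[A,B,F,D,E,C,G]
After op 2 (rotate(+1)): offset=1, physical=[A,B,F,D,E,C,G], logical=[B,F,D,E,C,G,A]
After op 3 (rotate(+3)): offset=4, physical=[A,B,F,D,E,C,G], logical=[E,C,G,A,B,F,D]
After op 4 (replace(4, 'j')): offset=4, physical=[A,j,F,D,E,C,G], logical=[E,C,G,A,j,F,D]
After op 5 (swap(2, 1)): offset=4, physical=[A,j,F,D,E,G,C], logical=[E,G,C,A,j,F,D]
After op 6 (rotate(-2)): offset=2, physical=[A,j,F,D,E,G,C], logical=[F,D,E,G,C,A,j]
After op 7 (replace(0, 'f')): offset=2, physical=[A,j,f,D,E,G,C], logical=[f,D,E,G,C,A,j]
After op 8 (swap(4, 1)): offset=2, physical=[A,j,f,C,E,G,D], logical=[f,C,E,G,D,A,j]
After op 9 (swap(4, 5)): offset=2, physical=[D,j,f,C,E,G,A], logical=[f,C,E,G,A,D,j]
After op 10 (rotate(+1)): offset=3, physical=[D,j,f,C,E,G,A], logical=[C,E,G,A,D,j,f]
After op 11 (rotate(+3)): offset=6, physical=[D,j,f,C,E,G,A], logical=[A,D,j,f,C,E,G]
After op 12 (swap(0, 3)): offset=6, physical=[D,j,A,C,E,G,f], logical=[f,D,j,A,C,E,G]

Answer: D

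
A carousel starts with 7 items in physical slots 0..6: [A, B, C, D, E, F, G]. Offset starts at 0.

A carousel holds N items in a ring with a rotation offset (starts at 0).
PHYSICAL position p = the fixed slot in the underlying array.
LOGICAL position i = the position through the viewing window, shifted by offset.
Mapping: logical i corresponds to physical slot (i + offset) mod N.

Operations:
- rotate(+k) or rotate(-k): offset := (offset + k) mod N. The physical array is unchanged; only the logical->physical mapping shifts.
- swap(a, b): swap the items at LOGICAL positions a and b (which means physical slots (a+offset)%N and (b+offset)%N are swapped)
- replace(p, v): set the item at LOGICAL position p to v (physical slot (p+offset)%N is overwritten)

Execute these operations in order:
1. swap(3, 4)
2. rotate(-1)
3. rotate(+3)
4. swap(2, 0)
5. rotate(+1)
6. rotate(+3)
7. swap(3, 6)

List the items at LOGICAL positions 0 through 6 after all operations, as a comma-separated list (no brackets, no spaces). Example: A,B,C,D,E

Answer: G,A,B,F,E,C,D

Derivation:
After op 1 (swap(3, 4)): offset=0, physical=[A,B,C,E,D,F,G], logical=[A,B,C,E,D,F,G]
After op 2 (rotate(-1)): offset=6, physical=[A,B,C,E,D,F,G], logical=[G,A,B,C,E,D,F]
After op 3 (rotate(+3)): offset=2, physical=[A,B,C,E,D,F,G], logical=[C,E,D,F,G,A,B]
After op 4 (swap(2, 0)): offset=2, physical=[A,B,D,E,C,F,G], logical=[D,E,C,F,G,A,B]
After op 5 (rotate(+1)): offset=3, physical=[A,B,D,E,C,F,G], logical=[E,C,F,G,A,B,D]
After op 6 (rotate(+3)): offset=6, physical=[A,B,D,E,C,F,G], logical=[G,A,B,D,E,C,F]
After op 7 (swap(3, 6)): offset=6, physical=[A,B,F,E,C,D,G], logical=[G,A,B,F,E,C,D]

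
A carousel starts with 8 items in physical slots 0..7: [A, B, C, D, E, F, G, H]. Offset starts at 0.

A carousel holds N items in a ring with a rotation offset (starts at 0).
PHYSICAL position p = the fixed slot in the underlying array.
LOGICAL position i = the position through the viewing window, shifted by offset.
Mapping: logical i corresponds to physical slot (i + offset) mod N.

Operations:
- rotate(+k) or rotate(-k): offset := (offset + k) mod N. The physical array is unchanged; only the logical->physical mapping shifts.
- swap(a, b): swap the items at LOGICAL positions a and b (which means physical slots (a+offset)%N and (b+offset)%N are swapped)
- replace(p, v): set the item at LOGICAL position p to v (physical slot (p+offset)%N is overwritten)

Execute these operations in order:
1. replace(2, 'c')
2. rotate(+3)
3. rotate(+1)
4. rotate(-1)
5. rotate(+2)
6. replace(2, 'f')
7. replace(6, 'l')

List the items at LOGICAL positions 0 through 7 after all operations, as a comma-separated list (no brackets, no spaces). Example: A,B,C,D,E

After op 1 (replace(2, 'c')): offset=0, physical=[A,B,c,D,E,F,G,H], logical=[A,B,c,D,E,F,G,H]
After op 2 (rotate(+3)): offset=3, physical=[A,B,c,D,E,F,G,H], logical=[D,E,F,G,H,A,B,c]
After op 3 (rotate(+1)): offset=4, physical=[A,B,c,D,E,F,G,H], logical=[E,F,G,H,A,B,c,D]
After op 4 (rotate(-1)): offset=3, physical=[A,B,c,D,E,F,G,H], logical=[D,E,F,G,H,A,B,c]
After op 5 (rotate(+2)): offset=5, physical=[A,B,c,D,E,F,G,H], logical=[F,G,H,A,B,c,D,E]
After op 6 (replace(2, 'f')): offset=5, physical=[A,B,c,D,E,F,G,f], logical=[F,G,f,A,B,c,D,E]
After op 7 (replace(6, 'l')): offset=5, physical=[A,B,c,l,E,F,G,f], logical=[F,G,f,A,B,c,l,E]

Answer: F,G,f,A,B,c,l,E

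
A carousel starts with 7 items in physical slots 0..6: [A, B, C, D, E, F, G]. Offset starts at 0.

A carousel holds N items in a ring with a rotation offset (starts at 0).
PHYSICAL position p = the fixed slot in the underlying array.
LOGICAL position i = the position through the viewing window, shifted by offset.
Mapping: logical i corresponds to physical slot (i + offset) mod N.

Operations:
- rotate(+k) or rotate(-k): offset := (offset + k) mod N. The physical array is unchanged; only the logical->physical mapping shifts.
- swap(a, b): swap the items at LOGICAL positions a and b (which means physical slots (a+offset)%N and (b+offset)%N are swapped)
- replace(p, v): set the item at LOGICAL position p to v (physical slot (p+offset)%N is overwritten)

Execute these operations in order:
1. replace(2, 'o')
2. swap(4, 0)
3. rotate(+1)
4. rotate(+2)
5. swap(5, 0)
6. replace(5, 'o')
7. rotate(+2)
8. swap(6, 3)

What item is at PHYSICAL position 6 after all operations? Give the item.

Answer: G

Derivation:
After op 1 (replace(2, 'o')): offset=0, physical=[A,B,o,D,E,F,G], logical=[A,B,o,D,E,F,G]
After op 2 (swap(4, 0)): offset=0, physical=[E,B,o,D,A,F,G], logical=[E,B,o,D,A,F,G]
After op 3 (rotate(+1)): offset=1, physical=[E,B,o,D,A,F,G], logical=[B,o,D,A,F,G,E]
After op 4 (rotate(+2)): offset=3, physical=[E,B,o,D,A,F,G], logical=[D,A,F,G,E,B,o]
After op 5 (swap(5, 0)): offset=3, physical=[E,D,o,B,A,F,G], logical=[B,A,F,G,E,D,o]
After op 6 (replace(5, 'o')): offset=3, physical=[E,o,o,B,A,F,G], logical=[B,A,F,G,E,o,o]
After op 7 (rotate(+2)): offset=5, physical=[E,o,o,B,A,F,G], logical=[F,G,E,o,o,B,A]
After op 8 (swap(6, 3)): offset=5, physical=[E,A,o,B,o,F,G], logical=[F,G,E,A,o,B,o]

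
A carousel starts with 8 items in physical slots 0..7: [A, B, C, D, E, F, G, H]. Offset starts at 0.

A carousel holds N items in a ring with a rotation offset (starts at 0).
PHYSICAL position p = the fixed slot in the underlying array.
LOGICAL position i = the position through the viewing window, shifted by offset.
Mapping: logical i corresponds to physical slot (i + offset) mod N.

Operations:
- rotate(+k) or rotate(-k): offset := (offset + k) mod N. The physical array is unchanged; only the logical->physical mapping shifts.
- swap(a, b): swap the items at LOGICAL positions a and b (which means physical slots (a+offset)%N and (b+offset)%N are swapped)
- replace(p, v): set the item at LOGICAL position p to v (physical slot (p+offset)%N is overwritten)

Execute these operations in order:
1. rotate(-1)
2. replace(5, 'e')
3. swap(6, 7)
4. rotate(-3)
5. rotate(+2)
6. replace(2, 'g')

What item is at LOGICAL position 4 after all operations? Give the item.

After op 1 (rotate(-1)): offset=7, physical=[A,B,C,D,E,F,G,H], logical=[H,A,B,C,D,E,F,G]
After op 2 (replace(5, 'e')): offset=7, physical=[A,B,C,D,e,F,G,H], logical=[H,A,B,C,D,e,F,G]
After op 3 (swap(6, 7)): offset=7, physical=[A,B,C,D,e,G,F,H], logical=[H,A,B,C,D,e,G,F]
After op 4 (rotate(-3)): offset=4, physical=[A,B,C,D,e,G,F,H], logical=[e,G,F,H,A,B,C,D]
After op 5 (rotate(+2)): offset=6, physical=[A,B,C,D,e,G,F,H], logical=[F,H,A,B,C,D,e,G]
After op 6 (replace(2, 'g')): offset=6, physical=[g,B,C,D,e,G,F,H], logical=[F,H,g,B,C,D,e,G]

Answer: C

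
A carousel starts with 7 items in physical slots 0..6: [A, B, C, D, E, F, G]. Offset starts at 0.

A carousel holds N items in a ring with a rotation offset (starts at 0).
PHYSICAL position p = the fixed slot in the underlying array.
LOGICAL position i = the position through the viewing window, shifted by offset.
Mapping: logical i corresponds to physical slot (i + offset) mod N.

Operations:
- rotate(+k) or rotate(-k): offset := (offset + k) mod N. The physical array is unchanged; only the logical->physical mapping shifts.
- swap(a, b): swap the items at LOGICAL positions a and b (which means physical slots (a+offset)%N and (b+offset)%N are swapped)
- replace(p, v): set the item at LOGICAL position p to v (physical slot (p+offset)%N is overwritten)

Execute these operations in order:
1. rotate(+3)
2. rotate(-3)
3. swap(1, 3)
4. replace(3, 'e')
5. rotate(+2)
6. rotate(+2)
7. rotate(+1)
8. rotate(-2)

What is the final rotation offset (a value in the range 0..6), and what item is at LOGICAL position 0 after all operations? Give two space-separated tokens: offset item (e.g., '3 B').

Answer: 3 e

Derivation:
After op 1 (rotate(+3)): offset=3, physical=[A,B,C,D,E,F,G], logical=[D,E,F,G,A,B,C]
After op 2 (rotate(-3)): offset=0, physical=[A,B,C,D,E,F,G], logical=[A,B,C,D,E,F,G]
After op 3 (swap(1, 3)): offset=0, physical=[A,D,C,B,E,F,G], logical=[A,D,C,B,E,F,G]
After op 4 (replace(3, 'e')): offset=0, physical=[A,D,C,e,E,F,G], logical=[A,D,C,e,E,F,G]
After op 5 (rotate(+2)): offset=2, physical=[A,D,C,e,E,F,G], logical=[C,e,E,F,G,A,D]
After op 6 (rotate(+2)): offset=4, physical=[A,D,C,e,E,F,G], logical=[E,F,G,A,D,C,e]
After op 7 (rotate(+1)): offset=5, physical=[A,D,C,e,E,F,G], logical=[F,G,A,D,C,e,E]
After op 8 (rotate(-2)): offset=3, physical=[A,D,C,e,E,F,G], logical=[e,E,F,G,A,D,C]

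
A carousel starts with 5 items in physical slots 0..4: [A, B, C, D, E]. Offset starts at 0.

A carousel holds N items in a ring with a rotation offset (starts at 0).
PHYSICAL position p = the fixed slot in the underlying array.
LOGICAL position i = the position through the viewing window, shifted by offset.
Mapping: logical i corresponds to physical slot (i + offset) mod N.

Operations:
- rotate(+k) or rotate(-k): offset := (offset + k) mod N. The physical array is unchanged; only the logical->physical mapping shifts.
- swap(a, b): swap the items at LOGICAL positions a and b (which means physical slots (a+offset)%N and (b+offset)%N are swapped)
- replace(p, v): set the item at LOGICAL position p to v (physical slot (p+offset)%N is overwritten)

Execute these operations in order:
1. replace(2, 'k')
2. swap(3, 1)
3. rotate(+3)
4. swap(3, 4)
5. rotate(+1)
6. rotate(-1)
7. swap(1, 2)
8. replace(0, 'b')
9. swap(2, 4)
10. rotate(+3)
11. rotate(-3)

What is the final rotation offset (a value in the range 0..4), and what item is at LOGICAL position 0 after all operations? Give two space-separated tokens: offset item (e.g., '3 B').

Answer: 3 b

Derivation:
After op 1 (replace(2, 'k')): offset=0, physical=[A,B,k,D,E], logical=[A,B,k,D,E]
After op 2 (swap(3, 1)): offset=0, physical=[A,D,k,B,E], logical=[A,D,k,B,E]
After op 3 (rotate(+3)): offset=3, physical=[A,D,k,B,E], logical=[B,E,A,D,k]
After op 4 (swap(3, 4)): offset=3, physical=[A,k,D,B,E], logical=[B,E,A,k,D]
After op 5 (rotate(+1)): offset=4, physical=[A,k,D,B,E], logical=[E,A,k,D,B]
After op 6 (rotate(-1)): offset=3, physical=[A,k,D,B,E], logical=[B,E,A,k,D]
After op 7 (swap(1, 2)): offset=3, physical=[E,k,D,B,A], logical=[B,A,E,k,D]
After op 8 (replace(0, 'b')): offset=3, physical=[E,k,D,b,A], logical=[b,A,E,k,D]
After op 9 (swap(2, 4)): offset=3, physical=[D,k,E,b,A], logical=[b,A,D,k,E]
After op 10 (rotate(+3)): offset=1, physical=[D,k,E,b,A], logical=[k,E,b,A,D]
After op 11 (rotate(-3)): offset=3, physical=[D,k,E,b,A], logical=[b,A,D,k,E]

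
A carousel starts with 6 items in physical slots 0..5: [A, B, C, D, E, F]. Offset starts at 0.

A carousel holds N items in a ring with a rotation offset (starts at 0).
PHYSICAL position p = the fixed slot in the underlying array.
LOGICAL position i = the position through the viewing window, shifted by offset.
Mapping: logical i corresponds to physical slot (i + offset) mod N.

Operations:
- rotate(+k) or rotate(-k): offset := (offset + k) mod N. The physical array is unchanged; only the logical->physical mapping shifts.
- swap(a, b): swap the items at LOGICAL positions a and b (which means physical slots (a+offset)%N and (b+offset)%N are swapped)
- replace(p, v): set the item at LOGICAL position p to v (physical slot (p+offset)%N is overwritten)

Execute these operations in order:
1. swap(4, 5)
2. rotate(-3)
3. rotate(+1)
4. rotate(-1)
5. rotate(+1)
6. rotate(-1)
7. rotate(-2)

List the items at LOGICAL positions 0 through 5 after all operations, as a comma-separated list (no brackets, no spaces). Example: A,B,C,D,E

Answer: B,C,D,F,E,A

Derivation:
After op 1 (swap(4, 5)): offset=0, physical=[A,B,C,D,F,E], logical=[A,B,C,D,F,E]
After op 2 (rotate(-3)): offset=3, physical=[A,B,C,D,F,E], logical=[D,F,E,A,B,C]
After op 3 (rotate(+1)): offset=4, physical=[A,B,C,D,F,E], logical=[F,E,A,B,C,D]
After op 4 (rotate(-1)): offset=3, physical=[A,B,C,D,F,E], logical=[D,F,E,A,B,C]
After op 5 (rotate(+1)): offset=4, physical=[A,B,C,D,F,E], logical=[F,E,A,B,C,D]
After op 6 (rotate(-1)): offset=3, physical=[A,B,C,D,F,E], logical=[D,F,E,A,B,C]
After op 7 (rotate(-2)): offset=1, physical=[A,B,C,D,F,E], logical=[B,C,D,F,E,A]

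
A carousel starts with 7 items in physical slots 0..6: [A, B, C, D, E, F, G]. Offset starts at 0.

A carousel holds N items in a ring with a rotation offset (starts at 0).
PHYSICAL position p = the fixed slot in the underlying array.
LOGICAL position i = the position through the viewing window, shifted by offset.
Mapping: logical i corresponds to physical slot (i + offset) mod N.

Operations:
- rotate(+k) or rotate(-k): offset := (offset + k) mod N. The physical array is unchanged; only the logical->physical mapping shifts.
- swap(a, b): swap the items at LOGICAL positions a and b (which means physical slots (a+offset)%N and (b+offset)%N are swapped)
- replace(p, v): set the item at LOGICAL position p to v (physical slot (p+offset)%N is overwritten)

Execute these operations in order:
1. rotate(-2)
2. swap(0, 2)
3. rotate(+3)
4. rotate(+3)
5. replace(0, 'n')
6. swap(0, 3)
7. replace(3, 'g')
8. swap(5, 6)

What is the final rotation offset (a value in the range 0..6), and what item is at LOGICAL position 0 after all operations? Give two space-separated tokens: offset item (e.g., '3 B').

Answer: 4 F

Derivation:
After op 1 (rotate(-2)): offset=5, physical=[A,B,C,D,E,F,G], logical=[F,G,A,B,C,D,E]
After op 2 (swap(0, 2)): offset=5, physical=[F,B,C,D,E,A,G], logical=[A,G,F,B,C,D,E]
After op 3 (rotate(+3)): offset=1, physical=[F,B,C,D,E,A,G], logical=[B,C,D,E,A,G,F]
After op 4 (rotate(+3)): offset=4, physical=[F,B,C,D,E,A,G], logical=[E,A,G,F,B,C,D]
After op 5 (replace(0, 'n')): offset=4, physical=[F,B,C,D,n,A,G], logical=[n,A,G,F,B,C,D]
After op 6 (swap(0, 3)): offset=4, physical=[n,B,C,D,F,A,G], logical=[F,A,G,n,B,C,D]
After op 7 (replace(3, 'g')): offset=4, physical=[g,B,C,D,F,A,G], logical=[F,A,G,g,B,C,D]
After op 8 (swap(5, 6)): offset=4, physical=[g,B,D,C,F,A,G], logical=[F,A,G,g,B,D,C]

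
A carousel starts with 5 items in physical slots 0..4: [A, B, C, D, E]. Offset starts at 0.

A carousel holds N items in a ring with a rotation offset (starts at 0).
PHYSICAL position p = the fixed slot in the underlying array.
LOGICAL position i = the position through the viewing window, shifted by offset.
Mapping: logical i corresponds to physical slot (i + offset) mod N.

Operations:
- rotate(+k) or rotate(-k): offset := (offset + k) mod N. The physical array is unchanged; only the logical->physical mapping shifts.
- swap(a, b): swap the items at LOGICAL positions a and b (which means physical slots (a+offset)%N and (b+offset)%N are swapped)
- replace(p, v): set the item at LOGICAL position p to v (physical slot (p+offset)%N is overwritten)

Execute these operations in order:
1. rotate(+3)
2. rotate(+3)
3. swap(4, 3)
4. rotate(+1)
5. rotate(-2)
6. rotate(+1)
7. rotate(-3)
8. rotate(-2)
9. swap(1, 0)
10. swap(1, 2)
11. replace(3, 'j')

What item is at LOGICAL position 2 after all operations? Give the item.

Answer: B

Derivation:
After op 1 (rotate(+3)): offset=3, physical=[A,B,C,D,E], logical=[D,E,A,B,C]
After op 2 (rotate(+3)): offset=1, physical=[A,B,C,D,E], logical=[B,C,D,E,A]
After op 3 (swap(4, 3)): offset=1, physical=[E,B,C,D,A], logical=[B,C,D,A,E]
After op 4 (rotate(+1)): offset=2, physical=[E,B,C,D,A], logical=[C,D,A,E,B]
After op 5 (rotate(-2)): offset=0, physical=[E,B,C,D,A], logical=[E,B,C,D,A]
After op 6 (rotate(+1)): offset=1, physical=[E,B,C,D,A], logical=[B,C,D,A,E]
After op 7 (rotate(-3)): offset=3, physical=[E,B,C,D,A], logical=[D,A,E,B,C]
After op 8 (rotate(-2)): offset=1, physical=[E,B,C,D,A], logical=[B,C,D,A,E]
After op 9 (swap(1, 0)): offset=1, physical=[E,C,B,D,A], logical=[C,B,D,A,E]
After op 10 (swap(1, 2)): offset=1, physical=[E,C,D,B,A], logical=[C,D,B,A,E]
After op 11 (replace(3, 'j')): offset=1, physical=[E,C,D,B,j], logical=[C,D,B,j,E]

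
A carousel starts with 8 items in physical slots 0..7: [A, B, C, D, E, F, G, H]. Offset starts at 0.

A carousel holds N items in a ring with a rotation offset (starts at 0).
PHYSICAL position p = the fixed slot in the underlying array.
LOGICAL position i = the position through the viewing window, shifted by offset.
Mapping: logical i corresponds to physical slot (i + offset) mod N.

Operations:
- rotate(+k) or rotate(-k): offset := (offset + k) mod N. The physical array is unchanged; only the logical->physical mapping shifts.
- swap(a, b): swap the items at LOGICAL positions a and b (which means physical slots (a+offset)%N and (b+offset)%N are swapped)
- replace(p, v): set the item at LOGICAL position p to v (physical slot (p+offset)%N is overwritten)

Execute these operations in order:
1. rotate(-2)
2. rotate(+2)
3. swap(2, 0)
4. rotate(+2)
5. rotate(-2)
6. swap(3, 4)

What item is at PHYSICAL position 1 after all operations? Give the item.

Answer: B

Derivation:
After op 1 (rotate(-2)): offset=6, physical=[A,B,C,D,E,F,G,H], logical=[G,H,A,B,C,D,E,F]
After op 2 (rotate(+2)): offset=0, physical=[A,B,C,D,E,F,G,H], logical=[A,B,C,D,E,F,G,H]
After op 3 (swap(2, 0)): offset=0, physical=[C,B,A,D,E,F,G,H], logical=[C,B,A,D,E,F,G,H]
After op 4 (rotate(+2)): offset=2, physical=[C,B,A,D,E,F,G,H], logical=[A,D,E,F,G,H,C,B]
After op 5 (rotate(-2)): offset=0, physical=[C,B,A,D,E,F,G,H], logical=[C,B,A,D,E,F,G,H]
After op 6 (swap(3, 4)): offset=0, physical=[C,B,A,E,D,F,G,H], logical=[C,B,A,E,D,F,G,H]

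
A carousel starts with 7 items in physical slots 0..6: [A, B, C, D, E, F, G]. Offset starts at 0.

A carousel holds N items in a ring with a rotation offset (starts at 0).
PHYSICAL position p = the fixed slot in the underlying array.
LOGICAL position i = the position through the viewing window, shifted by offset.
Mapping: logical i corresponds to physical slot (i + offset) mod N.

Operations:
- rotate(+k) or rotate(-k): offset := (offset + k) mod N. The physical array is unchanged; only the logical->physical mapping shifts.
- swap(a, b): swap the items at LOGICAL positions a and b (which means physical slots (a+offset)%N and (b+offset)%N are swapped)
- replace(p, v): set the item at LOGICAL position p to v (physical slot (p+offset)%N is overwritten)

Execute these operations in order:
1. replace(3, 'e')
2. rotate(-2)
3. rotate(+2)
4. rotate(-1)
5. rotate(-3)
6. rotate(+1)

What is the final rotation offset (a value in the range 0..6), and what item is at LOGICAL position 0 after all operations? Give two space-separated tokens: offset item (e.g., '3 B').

After op 1 (replace(3, 'e')): offset=0, physical=[A,B,C,e,E,F,G], logical=[A,B,C,e,E,F,G]
After op 2 (rotate(-2)): offset=5, physical=[A,B,C,e,E,F,G], logical=[F,G,A,B,C,e,E]
After op 3 (rotate(+2)): offset=0, physical=[A,B,C,e,E,F,G], logical=[A,B,C,e,E,F,G]
After op 4 (rotate(-1)): offset=6, physical=[A,B,C,e,E,F,G], logical=[G,A,B,C,e,E,F]
After op 5 (rotate(-3)): offset=3, physical=[A,B,C,e,E,F,G], logical=[e,E,F,G,A,B,C]
After op 6 (rotate(+1)): offset=4, physical=[A,B,C,e,E,F,G], logical=[E,F,G,A,B,C,e]

Answer: 4 E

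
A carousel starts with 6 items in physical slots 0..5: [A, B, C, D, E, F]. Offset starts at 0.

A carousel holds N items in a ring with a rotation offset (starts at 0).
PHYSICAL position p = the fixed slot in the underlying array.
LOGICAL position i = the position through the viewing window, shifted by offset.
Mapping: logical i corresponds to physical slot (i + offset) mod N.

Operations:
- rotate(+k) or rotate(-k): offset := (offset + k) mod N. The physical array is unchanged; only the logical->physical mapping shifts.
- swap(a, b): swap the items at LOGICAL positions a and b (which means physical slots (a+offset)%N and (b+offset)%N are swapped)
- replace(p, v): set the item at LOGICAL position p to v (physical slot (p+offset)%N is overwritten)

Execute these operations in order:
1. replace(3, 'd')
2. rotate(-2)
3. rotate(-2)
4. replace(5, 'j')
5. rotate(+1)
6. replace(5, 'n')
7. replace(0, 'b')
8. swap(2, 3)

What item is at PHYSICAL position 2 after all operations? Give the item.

After op 1 (replace(3, 'd')): offset=0, physical=[A,B,C,d,E,F], logical=[A,B,C,d,E,F]
After op 2 (rotate(-2)): offset=4, physical=[A,B,C,d,E,F], logical=[E,F,A,B,C,d]
After op 3 (rotate(-2)): offset=2, physical=[A,B,C,d,E,F], logical=[C,d,E,F,A,B]
After op 4 (replace(5, 'j')): offset=2, physical=[A,j,C,d,E,F], logical=[C,d,E,F,A,j]
After op 5 (rotate(+1)): offset=3, physical=[A,j,C,d,E,F], logical=[d,E,F,A,j,C]
After op 6 (replace(5, 'n')): offset=3, physical=[A,j,n,d,E,F], logical=[d,E,F,A,j,n]
After op 7 (replace(0, 'b')): offset=3, physical=[A,j,n,b,E,F], logical=[b,E,F,A,j,n]
After op 8 (swap(2, 3)): offset=3, physical=[F,j,n,b,E,A], logical=[b,E,A,F,j,n]

Answer: n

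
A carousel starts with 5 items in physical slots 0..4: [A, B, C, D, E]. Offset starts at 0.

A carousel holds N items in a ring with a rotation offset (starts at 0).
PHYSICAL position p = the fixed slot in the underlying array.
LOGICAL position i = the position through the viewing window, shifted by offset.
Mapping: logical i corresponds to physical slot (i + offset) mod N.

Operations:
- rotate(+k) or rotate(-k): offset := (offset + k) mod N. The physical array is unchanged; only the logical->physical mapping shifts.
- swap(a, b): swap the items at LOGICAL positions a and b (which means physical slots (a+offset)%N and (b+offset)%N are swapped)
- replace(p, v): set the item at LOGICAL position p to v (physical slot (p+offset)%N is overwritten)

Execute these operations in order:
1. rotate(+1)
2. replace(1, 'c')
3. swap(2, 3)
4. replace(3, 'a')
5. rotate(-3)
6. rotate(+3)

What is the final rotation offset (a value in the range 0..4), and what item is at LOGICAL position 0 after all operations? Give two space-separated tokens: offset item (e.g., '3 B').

After op 1 (rotate(+1)): offset=1, physical=[A,B,C,D,E], logical=[B,C,D,E,A]
After op 2 (replace(1, 'c')): offset=1, physical=[A,B,c,D,E], logical=[B,c,D,E,A]
After op 3 (swap(2, 3)): offset=1, physical=[A,B,c,E,D], logical=[B,c,E,D,A]
After op 4 (replace(3, 'a')): offset=1, physical=[A,B,c,E,a], logical=[B,c,E,a,A]
After op 5 (rotate(-3)): offset=3, physical=[A,B,c,E,a], logical=[E,a,A,B,c]
After op 6 (rotate(+3)): offset=1, physical=[A,B,c,E,a], logical=[B,c,E,a,A]

Answer: 1 B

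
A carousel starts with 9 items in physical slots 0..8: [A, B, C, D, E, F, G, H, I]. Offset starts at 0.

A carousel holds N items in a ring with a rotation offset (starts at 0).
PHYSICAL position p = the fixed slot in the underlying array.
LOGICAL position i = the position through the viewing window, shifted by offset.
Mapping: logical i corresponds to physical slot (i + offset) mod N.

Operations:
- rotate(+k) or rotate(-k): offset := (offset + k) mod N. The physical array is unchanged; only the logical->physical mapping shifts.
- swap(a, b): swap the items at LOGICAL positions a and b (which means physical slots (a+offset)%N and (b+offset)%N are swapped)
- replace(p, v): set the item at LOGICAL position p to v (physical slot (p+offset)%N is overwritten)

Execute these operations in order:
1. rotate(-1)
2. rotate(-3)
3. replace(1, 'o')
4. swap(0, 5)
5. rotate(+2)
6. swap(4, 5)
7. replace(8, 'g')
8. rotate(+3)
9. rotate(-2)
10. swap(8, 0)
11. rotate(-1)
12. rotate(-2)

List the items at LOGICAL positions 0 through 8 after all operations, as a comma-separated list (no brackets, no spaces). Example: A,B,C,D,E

After op 1 (rotate(-1)): offset=8, physical=[A,B,C,D,E,F,G,H,I], logical=[I,A,B,C,D,E,F,G,H]
After op 2 (rotate(-3)): offset=5, physical=[A,B,C,D,E,F,G,H,I], logical=[F,G,H,I,A,B,C,D,E]
After op 3 (replace(1, 'o')): offset=5, physical=[A,B,C,D,E,F,o,H,I], logical=[F,o,H,I,A,B,C,D,E]
After op 4 (swap(0, 5)): offset=5, physical=[A,F,C,D,E,B,o,H,I], logical=[B,o,H,I,A,F,C,D,E]
After op 5 (rotate(+2)): offset=7, physical=[A,F,C,D,E,B,o,H,I], logical=[H,I,A,F,C,D,E,B,o]
After op 6 (swap(4, 5)): offset=7, physical=[A,F,D,C,E,B,o,H,I], logical=[H,I,A,F,D,C,E,B,o]
After op 7 (replace(8, 'g')): offset=7, physical=[A,F,D,C,E,B,g,H,I], logical=[H,I,A,F,D,C,E,B,g]
After op 8 (rotate(+3)): offset=1, physical=[A,F,D,C,E,B,g,H,I], logical=[F,D,C,E,B,g,H,I,A]
After op 9 (rotate(-2)): offset=8, physical=[A,F,D,C,E,B,g,H,I], logical=[I,A,F,D,C,E,B,g,H]
After op 10 (swap(8, 0)): offset=8, physical=[A,F,D,C,E,B,g,I,H], logical=[H,A,F,D,C,E,B,g,I]
After op 11 (rotate(-1)): offset=7, physical=[A,F,D,C,E,B,g,I,H], logical=[I,H,A,F,D,C,E,B,g]
After op 12 (rotate(-2)): offset=5, physical=[A,F,D,C,E,B,g,I,H], logical=[B,g,I,H,A,F,D,C,E]

Answer: B,g,I,H,A,F,D,C,E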